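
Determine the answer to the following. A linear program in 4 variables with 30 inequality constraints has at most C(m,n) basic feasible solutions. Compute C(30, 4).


Each vertex corresponds to some choice of n active constraints out of m, so the number of vertices is at most C(m, n) = m! / (n!(m-n)!).
m = 30, n = 4
Numerator: 30 * 29 * 28 * 27
Denominator: 4! = 24
C(30, 4) = 27405


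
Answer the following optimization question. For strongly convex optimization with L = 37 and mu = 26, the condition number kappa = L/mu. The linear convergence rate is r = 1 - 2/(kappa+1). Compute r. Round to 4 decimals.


Step 1: Compute the condition number.
kappa = L/mu = 37/26 = 1.4231
Step 2: Compute the convergence rate.
r = 1 - 2/(kappa + 1) = 1 - 2*mu/(L + mu) = (L - mu)/(L + mu) = 11/63 = 0.1746


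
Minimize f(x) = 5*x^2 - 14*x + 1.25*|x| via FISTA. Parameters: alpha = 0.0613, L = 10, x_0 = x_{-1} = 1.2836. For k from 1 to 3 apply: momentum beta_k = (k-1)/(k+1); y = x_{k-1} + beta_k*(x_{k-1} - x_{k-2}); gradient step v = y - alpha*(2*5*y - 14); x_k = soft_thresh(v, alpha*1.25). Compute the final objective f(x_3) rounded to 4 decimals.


FISTA on f(x) = 5*x^2 - 14*x + 1.25*|x|
L = 10, alpha = 0.0613
Iteration 1: beta = 0.0, y = 1.2836 + 0.0*(1.2836 - 1.2836) = 1.2836
  grad(y) = -1.164, v = y - alpha*grad = 1.355
  prox(v) = soft_thresh(1.355, 0.0766) = 1.2783
Iteration 2: beta = 0.3333, y = 1.2783 + 0.3333*(1.2783 - 1.2836) = 1.2766
  grad(y) = -1.2343, v = y - alpha*grad = 1.3522
  prox(v) = soft_thresh(1.3522, 0.0766) = 1.2756
Iteration 3: beta = 0.5, y = 1.2756 + 0.5*(1.2756 - 1.2783) = 1.2742
  grad(y) = -1.2575, v = y - alpha*grad = 1.3513
  prox(v) = soft_thresh(1.3513, 0.0766) = 1.2747
f(x_3) = 5*1.2747^2 - 14*1.2747 + 1.25*|1.2747| = -8.1281


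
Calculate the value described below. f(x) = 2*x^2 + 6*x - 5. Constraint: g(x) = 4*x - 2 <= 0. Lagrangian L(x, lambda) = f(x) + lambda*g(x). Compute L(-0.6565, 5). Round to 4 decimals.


Step 1: Evaluate f(x).
f(-0.6565) = 2*(-0.6565)^2 + 6*(-0.6565) - 5 = -8.077
Step 2: Evaluate g(x).
g(-0.6565) = 4*-0.6565 - 2 = -4.626
Step 3: Compute Lagrangian.
L = -8.077 + 5*-4.626 = -31.207


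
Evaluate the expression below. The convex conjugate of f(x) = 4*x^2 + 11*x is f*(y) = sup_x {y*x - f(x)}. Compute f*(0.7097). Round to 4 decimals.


f*(y) = sup_x {y*x - a*x^2 - b*x} = sup_x {(y-b)*x - a*x^2}
FOC: (y - b) - 2a*x = 0 => x* = (y - b)/(2a)
x* = (0.7097 - 11)/(2*4) = -1.2863
f*(0.7097) = (y-b)^2/(4a) = (0.7097 - 11)^2/(4*4)
= 105.8903/16 = 6.6181


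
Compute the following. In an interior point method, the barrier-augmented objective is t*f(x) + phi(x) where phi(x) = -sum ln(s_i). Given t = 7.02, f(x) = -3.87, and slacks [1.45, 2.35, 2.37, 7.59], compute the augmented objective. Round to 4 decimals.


Step 1: Compute log-barrier.
ln values: [0.3716, 0.8544, 0.8629, 2.0268]
phi = -(0.3716 + 0.8544 + 0.8629 + 2.0268) = -4.1157
Step 2: Compute augmented objective.
t*f(x) = 7.02*-3.87 = -27.1674
Total = -27.1674 - 4.1157 = -31.2831


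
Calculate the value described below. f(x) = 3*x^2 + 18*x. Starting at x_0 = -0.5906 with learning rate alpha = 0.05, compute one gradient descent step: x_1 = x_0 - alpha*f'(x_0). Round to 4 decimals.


We compute the gradient at x_0 and apply the update.
f'(x) = 6*x + 18
f'(-0.5906) = 6*-0.5906 + 18 = 14.4564
x_1 = -0.5906 - 0.05*14.4564 = -1.3134


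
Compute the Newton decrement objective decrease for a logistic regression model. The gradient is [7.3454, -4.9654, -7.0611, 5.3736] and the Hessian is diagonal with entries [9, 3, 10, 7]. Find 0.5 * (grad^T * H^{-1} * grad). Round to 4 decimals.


Step 1: H is diagonal, so H^(-1) * g = [0.8162, -1.6551, -0.7061, 0.7677].
Step 2: g^T H^(-1) g = sum_i g_i^2 / H_ii
  = (7.3454)^2/9 + (-4.9654)^2/3 + (-7.0611)^2/10 + (5.3736)^2/7
  = 5.995 + 8.2184 + 4.9859 + 4.1251 = 23.3244
Step 3: Objective decrease = 0.5 * g^T H^(-1) g = 11.6622


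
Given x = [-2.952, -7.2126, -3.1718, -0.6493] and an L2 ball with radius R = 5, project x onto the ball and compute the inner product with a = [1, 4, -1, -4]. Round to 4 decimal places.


Step 1: Compute ||x|| (intermediates to 6 decimals).
||x|| = sqrt((-2.952)^2 + (-7.2126)^2 + (-3.1718)^2 + (-0.6493)^2) = 8.439064
Step 2: Project.
Since ||x|| > R, scale = R/||x|| = 5/8.439064 = 0.592483, proj(x) = scale * x
proj(x) = [-1.74901, -4.273343, -1.879238, -0.384699]
Step 3: Dot product.
a^T * proj(x) = 1*(-1.74901) + 4*(-4.273343) - 1*(-1.879238) - 4*(-0.384699) = -15.4243


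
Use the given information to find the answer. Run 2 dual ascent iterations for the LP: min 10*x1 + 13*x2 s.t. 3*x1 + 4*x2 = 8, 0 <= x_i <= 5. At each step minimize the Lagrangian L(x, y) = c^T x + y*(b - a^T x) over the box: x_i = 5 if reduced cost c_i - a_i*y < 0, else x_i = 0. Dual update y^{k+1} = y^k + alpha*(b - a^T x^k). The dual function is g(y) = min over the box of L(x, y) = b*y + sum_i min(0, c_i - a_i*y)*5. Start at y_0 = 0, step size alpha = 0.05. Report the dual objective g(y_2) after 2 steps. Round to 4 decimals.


Dual ascent for LP: min 10*x1 + 13*x2, 3*x1 + 4*x2 = 8, 0 <= x_i <= 5
Step 1: y^k = 0.0, reduced costs: (10.0, 13.0)
  x^k = (0.0, 0.0), subgradient = b - a^T x = 8.0
  y^{k+1} = 0.0 + 0.05*8.0 = 0.4
Step 2: y^k = 0.4, reduced costs: (8.8, 11.4)
  x^k = (0.0, 0.0), subgradient = b - a^T x = 8.0
  y^{k+1} = 0.4 + 0.05*8.0 = 0.8
Dual objective at y_2 = 0.8: reduced costs (7.6, 9.8), box minimizer x = (0.0, 0.0)
g(y_2) = b*y + (c1 - a1*y)*x1 + (c2 - a2*y)*x2 = 8*0.8 + 7.6*0.0 + 9.8*0.0 = 6.4 + 0.0 + 0.0 = 6.4


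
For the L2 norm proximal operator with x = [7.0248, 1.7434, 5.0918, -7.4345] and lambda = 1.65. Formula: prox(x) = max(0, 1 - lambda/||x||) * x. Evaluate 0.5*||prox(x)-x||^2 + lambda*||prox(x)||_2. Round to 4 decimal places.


Step 1: Compute ||x||.
||x|| = 11.5579
Step 2: Compute scaling factor.
scale = max(0, 1 - 1.65/11.5579) = 0.8572
Step 3: prox(x) = [6.0219, 1.4945, 4.3649, -6.3732]
||prox(x)|| = 9.9079
Step 4: Proximal objective.
0.5*||prox-x||^2 = 1.3613
lambda*||prox|| = 16.348
Total = 17.7093


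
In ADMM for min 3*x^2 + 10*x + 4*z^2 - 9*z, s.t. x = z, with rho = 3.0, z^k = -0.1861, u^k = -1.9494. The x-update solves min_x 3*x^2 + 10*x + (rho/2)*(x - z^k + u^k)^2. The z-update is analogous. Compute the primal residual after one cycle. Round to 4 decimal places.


ADMM iteration with rho = 3.0, z^k = -0.1861, u^k = -1.9494
Step 1: x-update.
Minimize 3*x^2 + 10*x + (3.0/2)*(x + 0.1861 - 1.9494)^2
FOC: (2*3 + 3.0)*x = -10 + 3.0*(-0.1861 + 1.9494)
x^{k+1} = -0.5233
Step 2: z-update.
Minimize 4*z^2 - 9*z + (3.0/2)*(-0.5233 - z - 1.9494)^2
FOC: (2*4 + 3.0)*z = 9 + 3.0*(-0.5233 - 1.9494)
z^{k+1} = 0.1438
Step 3: u-update.
u^{k+1} = -1.9494 - 0.5233 - 0.1438 = -2.6165
Step 4: Primal residual = |-0.5233 - 0.1438| = 0.6671


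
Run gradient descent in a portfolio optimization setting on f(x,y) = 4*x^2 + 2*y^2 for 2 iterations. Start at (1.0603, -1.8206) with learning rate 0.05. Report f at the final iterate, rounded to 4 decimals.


Gradient descent on f(x,y) = 4*x^2 + 2*y^2.
Starting point: (1.0603, -1.8206), alpha = 0.05
Step 1: grad_x = 2*4*1.0603 = 8.4824, grad_y = 2*2*-1.8206 = -7.2824
  x_1 = 1.0603 - 0.05*8.4824 = 0.6362
  y_1 = -1.8206 - 0.05*-7.2824 = -1.4565
Step 2: grad_x = 2*4*0.6362 = 5.0894, grad_y = 2*2*-1.4565 = -5.8259
  x_2 = 0.6362 - 0.05*5.0894 = 0.3817
  y_2 = -1.4565 - 0.05*-5.8259 = -1.1652
f(0.3817, -1.1652) = 4*0.3817^2 + 2*(-1.1652)^2 = 3.2981


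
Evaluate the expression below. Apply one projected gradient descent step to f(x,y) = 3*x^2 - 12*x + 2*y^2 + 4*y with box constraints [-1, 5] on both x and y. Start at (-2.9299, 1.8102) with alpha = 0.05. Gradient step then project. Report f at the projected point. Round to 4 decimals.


Step 1: Compute gradient at (-2.9299, 1.8102).
grad_x = 2*3*-2.9299 - 12 = -29.5794
grad_y = 2*2*1.8102 + 4 = 11.2408
Step 2: Gradient step.
x_raw = -2.9299 - 0.05*-29.5794 = -1.4509
y_raw = 1.8102 - 0.05*11.2408 = 1.2482
Step 3: Project onto [-1, 5].
x_proj = clip(-1.4509) = -1.0
y_proj = clip(1.2482) = 1.2482
Step 4: Evaluate f.
f(-1.0, 1.2482) = 23.1084


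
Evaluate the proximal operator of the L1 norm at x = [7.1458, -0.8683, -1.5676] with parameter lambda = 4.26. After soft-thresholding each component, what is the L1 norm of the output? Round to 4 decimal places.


Soft-thresholding with lambda = 4.26:
prox(7.1458) = sign(7.1458)*max(|7.1458| - 4.26, 0) = 2.8858
prox(-0.8683) = sign(-0.8683)*max(|-0.8683| - 4.26, 0) = 0.0
prox(-1.5676) = sign(-1.5676)*max(|-1.5676| - 4.26, 0) = 0.0
prox(x) = [2.8858, 0.0, 0.0]
||prox(x)||_1 = 2.8858 + 0.0 + 0.0 = 2.8858


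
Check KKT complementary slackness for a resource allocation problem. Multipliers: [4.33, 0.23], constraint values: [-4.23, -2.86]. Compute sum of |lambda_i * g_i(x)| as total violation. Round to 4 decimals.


KKT complementary slackness check:
lambda_1 * g_1 = 4.33 * -4.23 = -18.3159
lambda_2 * g_2 = 0.23 * -2.86 = -0.6578
Total violation = 18.3159 + 0.6578 = 18.9737


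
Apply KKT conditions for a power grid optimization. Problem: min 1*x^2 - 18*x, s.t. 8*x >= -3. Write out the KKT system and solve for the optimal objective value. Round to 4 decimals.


Step 1: Try lambda = 0 (constraint inactive).
Stationarity: 2*1*x - 18 = 0
x* = 18/(2*1) = 9.0
Check constraint: 8*9.0 = 72.0 >= -3 -- satisfied.
Step 2: Compute optimal value.
f(x*) = 1*9.0^2 - 18*9.0 = -81.0


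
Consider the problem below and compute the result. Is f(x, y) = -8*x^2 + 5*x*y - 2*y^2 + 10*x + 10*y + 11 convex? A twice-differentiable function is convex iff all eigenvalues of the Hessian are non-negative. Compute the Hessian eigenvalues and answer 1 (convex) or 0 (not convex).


The Hessian of f(x,y) = -8*x^2 + 5*x*y - 2*y^2 + 10*x + 10*y + 11 is:
H = [[-16, 5], [5, -4]]
Trace = -16 - 4 = -20
Determinant = -16*-4 - (5)^2 = 39
Discriminant = (-20)^2 - 4*39 = 244.0
Eigenvalues: lambda_1 = -17.8102, lambda_2 = -2.1898
The function is not convex.

0


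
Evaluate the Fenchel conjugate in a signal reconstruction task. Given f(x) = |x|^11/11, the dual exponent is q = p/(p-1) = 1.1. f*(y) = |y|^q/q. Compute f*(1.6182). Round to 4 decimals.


The conjugate exponent q satisfies 1/p + 1/q = 1.
p = 11, so q = 11/(11 - 1) = 1.1
|y|^q = 1.6182^1.1 = 1.698
f*(1.6182) = 1.698 / 1.1 = 1.5436


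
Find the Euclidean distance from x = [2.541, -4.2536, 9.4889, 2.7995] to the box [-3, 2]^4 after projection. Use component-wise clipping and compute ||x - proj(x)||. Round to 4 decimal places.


Project each component onto [-3, 2].
clip(2.541) = 2.0, clip(-4.2536) = -3.0, clip(9.4889) = 2.0, clip(2.7995) = 2.0
Projection = [2.0, -3.0, 2.0, 2.0]
Squared diffs: [0.2927, 1.5715, 56.0836, 0.6392]
Distance = sqrt(58.587) = 7.6542


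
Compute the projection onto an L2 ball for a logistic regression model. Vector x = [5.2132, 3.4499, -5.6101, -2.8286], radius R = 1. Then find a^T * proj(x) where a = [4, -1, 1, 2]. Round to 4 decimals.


Step 1: Compute ||x|| (intermediates to 6 decimals).
||x|| = sqrt(5.2132^2 + 3.4499^2 + (-5.6101)^2 + (-2.8286)^2) = 8.863039
Step 2: Project.
Since ||x|| > R, scale = R/||x|| = 1/8.863039 = 0.112828, proj(x) = scale * x
proj(x) = [0.588195, 0.389245, -0.632976, -0.319145]
Step 3: Dot product.
a^T * proj(x) = 4*0.588195 - 1*0.389245 + 1*(-0.632976) + 2*(-0.319145) = 0.6923


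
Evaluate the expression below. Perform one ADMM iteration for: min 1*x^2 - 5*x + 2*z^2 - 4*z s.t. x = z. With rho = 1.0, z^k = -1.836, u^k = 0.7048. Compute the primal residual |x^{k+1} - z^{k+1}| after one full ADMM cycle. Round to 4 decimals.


ADMM iteration with rho = 1.0, z^k = -1.836, u^k = 0.7048
Step 1: x-update.
Minimize 1*x^2 - 5*x + (1.0/2)*(x + 1.836 + 0.7048)^2
FOC: (2*1 + 1.0)*x = 5 + 1.0*(-1.836 - 0.7048)
x^{k+1} = 0.8197
Step 2: z-update.
Minimize 2*z^2 - 4*z + (1.0/2)*(0.8197 - z + 0.7048)^2
FOC: (2*2 + 1.0)*z = 4 + 1.0*(0.8197 + 0.7048)
z^{k+1} = 1.1049
Step 3: u-update.
u^{k+1} = 0.7048 + 0.8197 - 1.1049 = 0.4196
Step 4: Primal residual = |0.8197 - 1.1049| = 0.2852


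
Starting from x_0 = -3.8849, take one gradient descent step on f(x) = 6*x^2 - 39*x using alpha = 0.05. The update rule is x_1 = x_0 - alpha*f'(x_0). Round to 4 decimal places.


We compute the gradient at x_0 and apply the update.
f'(x) = 12*x - 39
f'(-3.8849) = 12*-3.8849 - 39 = -85.6188
x_1 = -3.8849 - 0.05*-85.6188 = 0.396


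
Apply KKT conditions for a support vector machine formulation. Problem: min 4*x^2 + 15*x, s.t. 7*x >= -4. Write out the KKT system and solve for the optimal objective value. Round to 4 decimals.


Step 1: Try lambda = 0 (constraint inactive).
x_unc = -15/(2*4) = -1.875
Check: 7*-1.875 = -13.125 < -4 -- violated!
Step 2: Constraint must be active: 7*x = -4
x* = -4/7 = -0.5714 (rounded; the exact value -4/7 is used below)
lambda = (2*4*(-4/7) + 15)/7 = 1.4898
Step 3: Compute optimal value.
f(x*) = 4*(-4/7)^2 + 15*(-4/7) = -7.2653


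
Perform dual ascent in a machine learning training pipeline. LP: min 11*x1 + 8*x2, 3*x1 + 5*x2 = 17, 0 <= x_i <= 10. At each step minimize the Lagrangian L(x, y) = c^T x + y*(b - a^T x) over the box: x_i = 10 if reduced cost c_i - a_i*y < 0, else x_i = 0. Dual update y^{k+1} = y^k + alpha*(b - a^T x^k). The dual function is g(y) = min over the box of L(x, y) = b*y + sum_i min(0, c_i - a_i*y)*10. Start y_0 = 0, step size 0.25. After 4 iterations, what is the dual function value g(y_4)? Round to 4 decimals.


Dual ascent for LP: min 11*x1 + 8*x2, 3*x1 + 5*x2 = 17, 0 <= x_i <= 10
Step 1: y^k = 0.0, reduced costs: (11.0, 8.0)
  x^k = (0.0, 0.0), subgradient = b - a^T x = 17.0
  y^{k+1} = 0.0 + 0.25*17.0 = 4.25
Step 2: y^k = 4.25, reduced costs: (-1.75, -13.25)
  x^k = (10.0, 10.0), subgradient = b - a^T x = -63.0
  y^{k+1} = 4.25 + 0.25*-63.0 = -11.5
Step 3: y^k = -11.5, reduced costs: (45.5, 65.5)
  x^k = (0.0, 0.0), subgradient = b - a^T x = 17.0
  y^{k+1} = -11.5 + 0.25*17.0 = -7.25
Step 4: y^k = -7.25, reduced costs: (32.75, 44.25)
  x^k = (0.0, 0.0), subgradient = b - a^T x = 17.0
  y^{k+1} = -7.25 + 0.25*17.0 = -3.0
Dual objective at y_4 = -3.0: reduced costs (20.0, 23.0), box minimizer x = (0.0, 0.0)
g(y_4) = b*y + (c1 - a1*y)*x1 + (c2 - a2*y)*x2 = 17*(-3.0) + 20.0*0.0 + 23.0*0.0 = -51.0 + 0.0 + 0.0 = -51.0


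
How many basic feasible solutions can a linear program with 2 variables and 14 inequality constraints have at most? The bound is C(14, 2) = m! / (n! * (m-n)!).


Each vertex corresponds to some choice of n active constraints out of m, so the number of vertices is at most C(m, n) = m! / (n!(m-n)!).
m = 14, n = 2
Numerator: 14 * 13
Denominator: 2! = 2
C(14, 2) = 91


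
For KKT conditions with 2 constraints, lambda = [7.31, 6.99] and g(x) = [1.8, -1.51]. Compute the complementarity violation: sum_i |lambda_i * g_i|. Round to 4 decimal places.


KKT complementary slackness check:
lambda_1 * g_1 = 7.31 * 1.8 = 13.158
lambda_2 * g_2 = 6.99 * -1.51 = -10.5549
Total violation = 13.158 + 10.5549 = 23.7129


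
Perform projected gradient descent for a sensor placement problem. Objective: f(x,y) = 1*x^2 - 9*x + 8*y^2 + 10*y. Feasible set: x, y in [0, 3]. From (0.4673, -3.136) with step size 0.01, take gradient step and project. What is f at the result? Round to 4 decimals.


Step 1: Compute gradient at (0.4673, -3.136).
grad_x = 2*1*0.4673 - 9 = -8.0654
grad_y = 2*8*-3.136 + 10 = -40.176
Step 2: Gradient step.
x_raw = 0.4673 - 0.01*-8.0654 = 0.548
y_raw = -3.136 - 0.01*-40.176 = -2.7342
Step 3: Project onto [0, 3].
x_proj = clip(0.548) = 0.548
y_proj = clip(-2.7342) = 0.0
Step 4: Evaluate f.
f(0.548, 0.0) = -4.6313


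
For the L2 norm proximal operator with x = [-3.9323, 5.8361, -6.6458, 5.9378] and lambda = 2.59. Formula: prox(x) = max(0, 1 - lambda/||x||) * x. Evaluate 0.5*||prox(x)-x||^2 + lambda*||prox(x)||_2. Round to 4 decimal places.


Step 1: Compute ||x||.
||x|| = 11.3555
Step 2: Compute scaling factor.
scale = max(0, 1 - 2.59/11.3555) = 0.7719
Step 3: prox(x) = [-3.0354, 4.505, -5.13, 4.5835]
||prox(x)|| = 8.7655
Step 4: Proximal objective.
0.5*||prox-x||^2 = 3.3541
lambda*||prox|| = 22.7026
Total = 26.0567


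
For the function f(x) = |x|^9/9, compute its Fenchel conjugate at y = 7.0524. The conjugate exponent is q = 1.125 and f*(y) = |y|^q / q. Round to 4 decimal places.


The conjugate exponent q satisfies 1/p + 1/q = 1.
p = 9, so q = 9/(9 - 1) = 1.125
|y|^q = 7.0524^1.125 = 9.0028
f*(7.0524) = 9.0028 / 1.125 = 8.0025


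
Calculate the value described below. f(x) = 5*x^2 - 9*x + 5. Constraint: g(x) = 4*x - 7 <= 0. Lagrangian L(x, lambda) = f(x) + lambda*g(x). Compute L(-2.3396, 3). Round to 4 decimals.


Step 1: Evaluate f(x).
f(-2.3396) = 5*(-2.3396)^2 - 9*(-2.3396) + 5 = 53.425
Step 2: Evaluate g(x).
g(-2.3396) = 4*-2.3396 - 7 = -16.3584
Step 3: Compute Lagrangian.
L = 53.425 + 3*-16.3584 = 4.3498


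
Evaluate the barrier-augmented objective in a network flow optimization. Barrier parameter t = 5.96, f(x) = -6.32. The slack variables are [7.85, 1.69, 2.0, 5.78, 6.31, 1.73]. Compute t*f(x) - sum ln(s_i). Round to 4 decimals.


Step 1: Compute log-barrier.
ln values: [2.0605, 0.5247, 0.6931, 1.7544, 1.8421, 0.5481]
phi = -(2.0605 + 0.5247 + 0.6931 + 1.7544 + 1.8421 + 0.5481) = -7.4231
Step 2: Compute augmented objective.
t*f(x) = 5.96*-6.32 = -37.6672
Total = -37.6672 - 7.4231 = -45.0903


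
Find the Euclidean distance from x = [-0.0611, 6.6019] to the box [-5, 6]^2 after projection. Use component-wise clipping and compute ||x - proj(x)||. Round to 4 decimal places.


Project each component onto [-5, 6].
clip(-0.0611) = -0.0611, clip(6.6019) = 6.0
Projection = [-0.0611, 6.0]
Squared diffs: [0.0, 0.3623]
Distance = sqrt(0.3623) = 0.6019


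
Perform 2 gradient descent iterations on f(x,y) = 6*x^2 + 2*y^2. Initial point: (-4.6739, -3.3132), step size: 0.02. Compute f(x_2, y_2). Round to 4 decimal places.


Gradient descent on f(x,y) = 6*x^2 + 2*y^2.
Starting point: (-4.6739, -3.3132), alpha = 0.02
Step 1: grad_x = 2*6*-4.6739 = -56.0868, grad_y = 2*2*-3.3132 = -13.2528
  x_1 = -4.6739 - 0.02*-56.0868 = -3.5522
  y_1 = -3.3132 - 0.02*-13.2528 = -3.0481
Step 2: grad_x = 2*6*-3.5522 = -42.626, grad_y = 2*2*-3.0481 = -12.1926
  x_2 = -3.5522 - 0.02*-42.626 = -2.6996
  y_2 = -3.0481 - 0.02*-12.1926 = -2.8043
f(-2.6996, -2.8043) = 6*(-2.6996)^2 + 2*(-2.8043)^2 = 59.4566


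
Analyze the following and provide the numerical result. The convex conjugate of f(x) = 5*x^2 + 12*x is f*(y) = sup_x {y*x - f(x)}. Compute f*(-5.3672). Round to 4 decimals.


f*(y) = sup_x {y*x - a*x^2 - b*x} = sup_x {(y-b)*x - a*x^2}
FOC: (y - b) - 2a*x = 0 => x* = (y - b)/(2a)
x* = (-5.3672 - 12)/(2*5) = -1.7367
f*(-5.3672) = (y-b)^2/(4a) = (-5.3672 - 12)^2/(4*5)
= 301.6196/20 = 15.081


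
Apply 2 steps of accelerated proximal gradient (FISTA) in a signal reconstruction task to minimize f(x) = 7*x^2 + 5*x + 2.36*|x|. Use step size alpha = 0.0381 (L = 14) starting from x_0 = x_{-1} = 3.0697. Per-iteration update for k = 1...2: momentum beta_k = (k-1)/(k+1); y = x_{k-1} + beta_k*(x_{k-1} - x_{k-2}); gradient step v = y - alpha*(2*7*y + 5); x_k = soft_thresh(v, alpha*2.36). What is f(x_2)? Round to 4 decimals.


FISTA on f(x) = 7*x^2 + 5*x + 2.36*|x|
L = 14, alpha = 0.0381
Iteration 1: beta = 0.0, y = 3.0697 + 0.0*(3.0697 - 3.0697) = 3.0697
  grad(y) = 47.9758, v = y - alpha*grad = 1.2418
  prox(v) = soft_thresh(1.2418, 0.0899) = 1.1519
Iteration 2: beta = 0.3333, y = 1.1519 + 0.3333*(1.1519 - 3.0697) = 0.5126
  grad(y) = 12.177, v = y - alpha*grad = 0.0487
  prox(v) = soft_thresh(0.0487, 0.0899) = 0.0
f(x_2) = 7*0.0^2 + 5*0.0 + 2.36*|0.0| = 0.0


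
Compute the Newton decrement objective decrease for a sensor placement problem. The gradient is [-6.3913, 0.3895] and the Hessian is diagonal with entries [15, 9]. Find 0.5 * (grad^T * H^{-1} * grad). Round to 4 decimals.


Step 1: H is diagonal, so H^(-1) * g = [-0.4261, 0.0433].
Step 2: g^T H^(-1) g = sum_i g_i^2 / H_ii
  = (-6.3913)^2/15 + (0.3895)^2/9
  = 2.7232 + 0.0169 = 2.7401
Step 3: Objective decrease = 0.5 * g^T H^(-1) g = 1.3701


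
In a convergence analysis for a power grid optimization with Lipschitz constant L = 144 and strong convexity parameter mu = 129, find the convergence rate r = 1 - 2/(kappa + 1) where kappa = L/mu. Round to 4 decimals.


Step 1: Compute the condition number.
kappa = L/mu = 144/129 = 1.1163
Step 2: Compute the convergence rate.
r = 1 - 2/(kappa + 1) = 1 - 2*mu/(L + mu) = (L - mu)/(L + mu) = 15/273 = 0.0549


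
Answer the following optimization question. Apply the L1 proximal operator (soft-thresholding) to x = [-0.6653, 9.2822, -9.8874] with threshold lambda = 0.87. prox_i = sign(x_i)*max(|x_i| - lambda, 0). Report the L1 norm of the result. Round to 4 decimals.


Soft-thresholding with lambda = 0.87:
prox(-0.6653) = sign(-0.6653)*max(|-0.6653| - 0.87, 0) = 0.0
prox(9.2822) = sign(9.2822)*max(|9.2822| - 0.87, 0) = 8.4122
prox(-9.8874) = sign(-9.8874)*max(|-9.8874| - 0.87, 0) = -9.0174
prox(x) = [0.0, 8.4122, -9.0174]
||prox(x)||_1 = 0.0 + 8.4122 + 9.0174 = 17.4296


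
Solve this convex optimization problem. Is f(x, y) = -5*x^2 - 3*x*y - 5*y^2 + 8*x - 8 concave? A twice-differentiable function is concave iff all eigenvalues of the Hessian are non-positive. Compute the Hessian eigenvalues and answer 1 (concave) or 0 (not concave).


The Hessian of f(x,y) = -5*x^2 - 3*x*y - 5*y^2 + 8*x - 8 is:
H = [[-10, -3], [-3, -10]]
Trace = -10 - 10 = -20
Determinant = -10*-10 - (-3)^2 = 91
Discriminant = (-20)^2 - 4*91 = 36.0
Eigenvalues: lambda_1 = -13.0, lambda_2 = -7.0
The function is concave.

1


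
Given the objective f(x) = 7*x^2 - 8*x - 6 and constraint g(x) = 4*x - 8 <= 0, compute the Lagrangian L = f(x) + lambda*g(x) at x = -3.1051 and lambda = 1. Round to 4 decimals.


Step 1: Evaluate f(x).
f(-3.1051) = 7*(-3.1051)^2 - 8*(-3.1051) - 6 = 86.3323
Step 2: Evaluate g(x).
g(-3.1051) = 4*-3.1051 - 8 = -20.4204
Step 3: Compute Lagrangian.
L = 86.3323 + 1*-20.4204 = 65.9119


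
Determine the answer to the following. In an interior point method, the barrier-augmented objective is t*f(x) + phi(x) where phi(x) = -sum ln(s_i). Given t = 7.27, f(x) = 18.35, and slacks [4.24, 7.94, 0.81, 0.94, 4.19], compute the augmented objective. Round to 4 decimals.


Step 1: Compute log-barrier.
ln values: [1.4446, 2.0719, -0.2107, -0.0619, 1.4327]
phi = -(1.4446 + 2.0719 - 0.2107 - 0.0619 + 1.4327) = -4.6766
Step 2: Compute augmented objective.
t*f(x) = 7.27*18.35 = 133.4045
Total = 133.4045 - 4.6766 = 128.7279


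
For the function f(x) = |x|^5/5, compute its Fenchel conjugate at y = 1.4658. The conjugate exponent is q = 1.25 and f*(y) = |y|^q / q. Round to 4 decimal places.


The conjugate exponent q satisfies 1/p + 1/q = 1.
p = 5, so q = 5/(5 - 1) = 1.25
|y|^q = 1.4658^1.25 = 1.6128
f*(1.4658) = 1.6128 / 1.25 = 1.2903


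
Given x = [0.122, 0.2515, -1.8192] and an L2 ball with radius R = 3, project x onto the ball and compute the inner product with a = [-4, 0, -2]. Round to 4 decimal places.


Step 1: Compute ||x|| (intermediates to 6 decimals).
||x|| = sqrt(0.122^2 + 0.2515^2 + (-1.8192)^2) = 1.84055
Step 2: Project.
Since ||x|| <= R, proj = x (no scaling needed).
proj(x) = [0.122, 0.2515, -1.8192]
Step 3: Dot product.
a^T * proj(x) = -4*0.122 + 0*0.2515 - 2*(-1.8192) = 3.1504


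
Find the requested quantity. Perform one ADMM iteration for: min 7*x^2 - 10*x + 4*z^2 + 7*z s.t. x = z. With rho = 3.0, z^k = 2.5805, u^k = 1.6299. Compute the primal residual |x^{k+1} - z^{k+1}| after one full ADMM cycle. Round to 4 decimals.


ADMM iteration with rho = 3.0, z^k = 2.5805, u^k = 1.6299
Step 1: x-update.
Minimize 7*x^2 - 10*x + (3.0/2)*(x - 2.5805 + 1.6299)^2
FOC: (2*7 + 3.0)*x = 10 + 3.0*(2.5805 - 1.6299)
x^{k+1} = 0.756
Step 2: z-update.
Minimize 4*z^2 + 7*z + (3.0/2)*(0.756 - z + 1.6299)^2
FOC: (2*4 + 3.0)*z = -7 + 3.0*(0.756 + 1.6299)
z^{k+1} = 0.0143
Step 3: u-update.
u^{k+1} = 1.6299 + 0.756 - 0.0143 = 2.3716
Step 4: Primal residual = |0.756 - 0.0143| = 0.7417


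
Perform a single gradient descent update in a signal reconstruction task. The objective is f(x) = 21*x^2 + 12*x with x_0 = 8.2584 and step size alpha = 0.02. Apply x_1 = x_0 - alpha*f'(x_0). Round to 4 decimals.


We compute the gradient at x_0 and apply the update.
f'(x) = 42*x + 12
f'(8.2584) = 42*8.2584 + 12 = 358.8528
x_1 = 8.2584 - 0.02*358.8528 = 1.0813


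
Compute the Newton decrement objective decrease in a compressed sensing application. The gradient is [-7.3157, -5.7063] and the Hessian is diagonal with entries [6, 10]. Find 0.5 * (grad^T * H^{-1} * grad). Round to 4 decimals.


Step 1: H is diagonal, so H^(-1) * g = [-1.2193, -0.5706].
Step 2: g^T H^(-1) g = sum_i g_i^2 / H_ii
  = (-7.3157)^2/6 + (-5.7063)^2/10
  = 8.9199 + 3.2562 = 12.1761
Step 3: Objective decrease = 0.5 * g^T H^(-1) g = 6.088


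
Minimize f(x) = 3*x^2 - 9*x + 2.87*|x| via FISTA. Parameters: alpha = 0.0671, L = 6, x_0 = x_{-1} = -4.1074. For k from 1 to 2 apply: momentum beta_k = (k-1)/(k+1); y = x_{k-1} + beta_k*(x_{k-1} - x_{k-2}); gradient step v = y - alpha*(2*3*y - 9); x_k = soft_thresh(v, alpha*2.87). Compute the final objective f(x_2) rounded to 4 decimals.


FISTA on f(x) = 3*x^2 - 9*x + 2.87*|x|
L = 6, alpha = 0.0671
Iteration 1: beta = 0.0, y = -4.1074 + 0.0*(-4.1074 + 4.1074) = -4.1074
  grad(y) = -33.6444, v = y - alpha*grad = -1.8499
  prox(v) = soft_thresh(-1.8499, 0.1926) = -1.6573
Iteration 2: beta = 0.3333, y = -1.6573 + 0.3333*(-1.6573 + 4.1074) = -0.8406
  grad(y) = -14.0435, v = y - alpha*grad = 0.1017
  prox(v) = soft_thresh(0.1017, 0.1926) = 0.0
f(x_2) = 3*0.0^2 - 9*0.0 + 2.87*|0.0| = 0.0


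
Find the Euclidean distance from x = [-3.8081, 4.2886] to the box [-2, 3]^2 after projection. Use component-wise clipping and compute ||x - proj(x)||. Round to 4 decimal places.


Project each component onto [-2, 3].
clip(-3.8081) = -2.0, clip(4.2886) = 3.0
Projection = [-2.0, 3.0]
Squared diffs: [3.2692, 1.6605]
Distance = sqrt(4.9297) = 2.2203


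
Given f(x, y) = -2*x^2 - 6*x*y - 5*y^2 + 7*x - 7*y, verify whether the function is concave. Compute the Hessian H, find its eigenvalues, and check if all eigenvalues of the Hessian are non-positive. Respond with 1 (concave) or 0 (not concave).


The Hessian of f(x,y) = -2*x^2 - 6*x*y - 5*y^2 + 7*x - 7*y is:
H = [[-4, -6], [-6, -10]]
Trace = -4 - 10 = -14
Determinant = -4*-10 - (-6)^2 = 4
Discriminant = (-14)^2 - 4*4 = 180.0
Eigenvalues: lambda_1 = -13.7082, lambda_2 = -0.2918
The function is concave.

1


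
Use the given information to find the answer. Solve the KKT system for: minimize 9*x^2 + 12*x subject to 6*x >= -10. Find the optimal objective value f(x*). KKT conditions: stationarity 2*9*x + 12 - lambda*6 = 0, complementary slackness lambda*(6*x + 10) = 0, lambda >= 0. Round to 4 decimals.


Step 1: Try lambda = 0 (constraint inactive).
Stationarity: 2*9*x + 12 = 0
x* = -12/(2*9) = -2/3 = -0.6667 (rounded; the exact value -2/3 is used below)
Check constraint: 6*-0.6667 = -4.0002 >= -10 -- satisfied.
Step 2: Compute optimal value.
f(x*) = 9*(-2/3)^2 + 12*(-2/3) = -4.0


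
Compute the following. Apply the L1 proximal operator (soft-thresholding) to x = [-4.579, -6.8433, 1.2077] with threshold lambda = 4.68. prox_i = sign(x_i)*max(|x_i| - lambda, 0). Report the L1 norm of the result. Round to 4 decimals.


Soft-thresholding with lambda = 4.68:
prox(-4.579) = sign(-4.579)*max(|-4.579| - 4.68, 0) = 0.0
prox(-6.8433) = sign(-6.8433)*max(|-6.8433| - 4.68, 0) = -2.1633
prox(1.2077) = sign(1.2077)*max(|1.2077| - 4.68, 0) = 0.0
prox(x) = [0.0, -2.1633, 0.0]
||prox(x)||_1 = 0.0 + 2.1633 + 0.0 = 2.1633


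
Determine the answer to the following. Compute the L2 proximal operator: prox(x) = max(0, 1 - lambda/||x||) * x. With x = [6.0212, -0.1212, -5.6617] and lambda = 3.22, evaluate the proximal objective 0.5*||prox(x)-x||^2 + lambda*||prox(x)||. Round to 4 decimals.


Step 1: Compute ||x||.
||x|| = 8.2659
Step 2: Compute scaling factor.
scale = max(0, 1 - 3.22/8.2659) = 0.6104
Step 3: prox(x) = [3.6756, -0.074, -3.4562]
||prox(x)|| = 5.0459
Step 4: Proximal objective.
0.5*||prox-x||^2 = 5.1842
lambda*||prox|| = 16.2478
Total = 21.4319


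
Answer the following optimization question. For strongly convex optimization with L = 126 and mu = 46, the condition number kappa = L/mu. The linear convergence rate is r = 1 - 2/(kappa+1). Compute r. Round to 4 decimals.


Step 1: Compute the condition number.
kappa = L/mu = 126/46 = 2.7391
Step 2: Compute the convergence rate.
r = 1 - 2/(kappa + 1) = 1 - 2*mu/(L + mu) = (L - mu)/(L + mu) = 80/172 = 0.4651


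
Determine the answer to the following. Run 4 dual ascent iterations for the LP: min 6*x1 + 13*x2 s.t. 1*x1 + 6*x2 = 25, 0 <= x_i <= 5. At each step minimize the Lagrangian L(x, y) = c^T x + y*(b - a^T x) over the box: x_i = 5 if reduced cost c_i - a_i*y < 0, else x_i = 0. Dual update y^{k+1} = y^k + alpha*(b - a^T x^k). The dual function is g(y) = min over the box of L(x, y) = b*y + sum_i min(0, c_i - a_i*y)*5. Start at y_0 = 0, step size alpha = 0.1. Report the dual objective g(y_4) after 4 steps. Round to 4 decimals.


Dual ascent for LP: min 6*x1 + 13*x2, 1*x1 + 6*x2 = 25, 0 <= x_i <= 5
Step 1: y^k = 0.0, reduced costs: (6.0, 13.0)
  x^k = (0.0, 0.0), subgradient = b - a^T x = 25.0
  y^{k+1} = 0.0 + 0.1*25.0 = 2.5
Step 2: y^k = 2.5, reduced costs: (3.5, -2.0)
  x^k = (0.0, 5.0), subgradient = b - a^T x = -5.0
  y^{k+1} = 2.5 + 0.1*-5.0 = 2.0
Step 3: y^k = 2.0, reduced costs: (4.0, 1.0)
  x^k = (0.0, 0.0), subgradient = b - a^T x = 25.0
  y^{k+1} = 2.0 + 0.1*25.0 = 4.5
Step 4: y^k = 4.5, reduced costs: (1.5, -14.0)
  x^k = (0.0, 5.0), subgradient = b - a^T x = -5.0
  y^{k+1} = 4.5 + 0.1*-5.0 = 4.0
Dual objective at y_4 = 4.0: reduced costs (2.0, -11.0), box minimizer x = (0.0, 5.0)
g(y_4) = b*y + (c1 - a1*y)*x1 + (c2 - a2*y)*x2 = 25*4.0 + 2.0*0.0 + (-11.0)*5.0 = 100.0 + 0.0 - 55.0 = 45.0


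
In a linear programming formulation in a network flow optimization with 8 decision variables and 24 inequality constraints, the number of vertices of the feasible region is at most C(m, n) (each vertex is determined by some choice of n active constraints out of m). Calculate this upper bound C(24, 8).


Each vertex corresponds to some choice of n active constraints out of m, so the number of vertices is at most C(m, n) = m! / (n!(m-n)!).
m = 24, n = 8
Numerator: 24 * 23 * 22 * 21 * 20 * 19 * 18 * 17
Denominator: 8! = 40320
C(24, 8) = 735471


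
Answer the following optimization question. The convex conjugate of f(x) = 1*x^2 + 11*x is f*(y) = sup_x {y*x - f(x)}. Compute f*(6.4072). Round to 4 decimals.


f*(y) = sup_x {y*x - a*x^2 - b*x} = sup_x {(y-b)*x - a*x^2}
FOC: (y - b) - 2a*x = 0 => x* = (y - b)/(2a)
x* = (6.4072 - 11)/(2*1) = -2.2964
f*(6.4072) = (y-b)^2/(4a) = (6.4072 - 11)^2/(4*1)
= 21.0938/4 = 5.2735


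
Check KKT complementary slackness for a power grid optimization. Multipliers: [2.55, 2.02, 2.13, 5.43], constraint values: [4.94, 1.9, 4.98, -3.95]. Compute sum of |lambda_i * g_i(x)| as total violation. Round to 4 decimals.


KKT complementary slackness check:
lambda_1 * g_1 = 2.55 * 4.94 = 12.597
lambda_2 * g_2 = 2.02 * 1.9 = 3.838
lambda_3 * g_3 = 2.13 * 4.98 = 10.6074
lambda_4 * g_4 = 5.43 * -3.95 = -21.4485
Total violation = 12.597 + 3.838 + 10.6074 + 21.4485 = 48.4909


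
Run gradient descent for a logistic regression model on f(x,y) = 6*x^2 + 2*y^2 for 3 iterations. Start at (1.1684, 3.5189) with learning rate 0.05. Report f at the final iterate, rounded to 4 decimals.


Gradient descent on f(x,y) = 6*x^2 + 2*y^2.
Starting point: (1.1684, 3.5189), alpha = 0.05
Step 1: grad_x = 2*6*1.1684 = 14.0208, grad_y = 2*2*3.5189 = 14.0756
  x_1 = 1.1684 - 0.05*14.0208 = 0.4674
  y_1 = 3.5189 - 0.05*14.0756 = 2.8151
Step 2: grad_x = 2*6*0.4674 = 5.6083, grad_y = 2*2*2.8151 = 11.2605
  x_2 = 0.4674 - 0.05*5.6083 = 0.1869
  y_2 = 2.8151 - 0.05*11.2605 = 2.2521
Step 3: grad_x = 2*6*0.1869 = 2.2433, grad_y = 2*2*2.2521 = 9.0084
  x_3 = 0.1869 - 0.05*2.2433 = 0.0748
  y_3 = 2.2521 - 0.05*9.0084 = 1.8017
f(0.0748, 1.8017) = 6*0.0748^2 + 2*1.8017^2 = 6.5256


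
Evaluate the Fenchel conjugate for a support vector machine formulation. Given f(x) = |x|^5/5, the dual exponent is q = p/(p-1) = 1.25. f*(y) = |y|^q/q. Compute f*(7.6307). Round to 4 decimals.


The conjugate exponent q satisfies 1/p + 1/q = 1.
p = 5, so q = 5/(5 - 1) = 1.25
|y|^q = 7.6307^1.25 = 12.6825
f*(7.6307) = 12.6825 / 1.25 = 10.146


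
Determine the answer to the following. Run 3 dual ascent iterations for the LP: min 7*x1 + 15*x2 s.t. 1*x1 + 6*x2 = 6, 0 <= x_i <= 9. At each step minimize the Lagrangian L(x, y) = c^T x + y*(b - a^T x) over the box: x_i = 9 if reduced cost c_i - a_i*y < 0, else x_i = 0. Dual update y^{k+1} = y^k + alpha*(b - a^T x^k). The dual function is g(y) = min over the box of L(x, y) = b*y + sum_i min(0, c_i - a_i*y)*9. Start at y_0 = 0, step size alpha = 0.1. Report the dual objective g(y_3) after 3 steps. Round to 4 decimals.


Dual ascent for LP: min 7*x1 + 15*x2, 1*x1 + 6*x2 = 6, 0 <= x_i <= 9
Step 1: y^k = 0.0, reduced costs: (7.0, 15.0)
  x^k = (0.0, 0.0), subgradient = b - a^T x = 6.0
  y^{k+1} = 0.0 + 0.1*6.0 = 0.6
Step 2: y^k = 0.6, reduced costs: (6.4, 11.4)
  x^k = (0.0, 0.0), subgradient = b - a^T x = 6.0
  y^{k+1} = 0.6 + 0.1*6.0 = 1.2
Step 3: y^k = 1.2, reduced costs: (5.8, 7.8)
  x^k = (0.0, 0.0), subgradient = b - a^T x = 6.0
  y^{k+1} = 1.2 + 0.1*6.0 = 1.8
Dual objective at y_3 = 1.8: reduced costs (5.2, 4.2), box minimizer x = (0.0, 0.0)
g(y_3) = b*y + (c1 - a1*y)*x1 + (c2 - a2*y)*x2 = 6*1.8 + 5.2*0.0 + 4.2*0.0 = 10.8 + 0.0 + 0.0 = 10.8


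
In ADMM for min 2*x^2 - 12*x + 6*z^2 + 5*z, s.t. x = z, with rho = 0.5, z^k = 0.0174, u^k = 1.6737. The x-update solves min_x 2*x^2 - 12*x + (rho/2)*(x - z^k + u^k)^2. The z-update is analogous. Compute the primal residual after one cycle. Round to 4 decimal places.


ADMM iteration with rho = 0.5, z^k = 0.0174, u^k = 1.6737
Step 1: x-update.
Minimize 2*x^2 - 12*x + (0.5/2)*(x - 0.0174 + 1.6737)^2
FOC: (2*2 + 0.5)*x = 12 + 0.5*(0.0174 - 1.6737)
x^{k+1} = 2.4826
Step 2: z-update.
Minimize 6*z^2 + 5*z + (0.5/2)*(2.4826 - z + 1.6737)^2
FOC: (2*6 + 0.5)*z = -5 + 0.5*(2.4826 + 1.6737)
z^{k+1} = -0.2337
Step 3: u-update.
u^{k+1} = 1.6737 + 2.4826 + 0.2337 = 4.3901
Step 4: Primal residual = |2.4826 + 0.2337| = 2.7164


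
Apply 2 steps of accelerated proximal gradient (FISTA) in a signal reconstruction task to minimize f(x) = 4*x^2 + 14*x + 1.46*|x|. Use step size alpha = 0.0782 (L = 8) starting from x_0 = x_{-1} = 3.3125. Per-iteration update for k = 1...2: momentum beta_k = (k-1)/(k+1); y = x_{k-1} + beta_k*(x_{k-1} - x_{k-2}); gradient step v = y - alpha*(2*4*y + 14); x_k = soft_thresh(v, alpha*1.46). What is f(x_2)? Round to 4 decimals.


FISTA on f(x) = 4*x^2 + 14*x + 1.46*|x|
L = 8, alpha = 0.0782
Iteration 1: beta = 0.0, y = 3.3125 + 0.0*(3.3125 - 3.3125) = 3.3125
  grad(y) = 40.5, v = y - alpha*grad = 0.1454
  prox(v) = soft_thresh(0.1454, 0.1142) = 0.0312
Iteration 2: beta = 0.3333, y = 0.0312 + 0.3333*(0.0312 - 3.3125) = -1.0625
  grad(y) = 5.4998, v = y - alpha*grad = -1.4926
  prox(v) = soft_thresh(-1.4926, 0.1142) = -1.3784
f(x_2) = 4*(-1.3784)^2 + 14*(-1.3784) + 1.46*|-1.3784| = -9.6852


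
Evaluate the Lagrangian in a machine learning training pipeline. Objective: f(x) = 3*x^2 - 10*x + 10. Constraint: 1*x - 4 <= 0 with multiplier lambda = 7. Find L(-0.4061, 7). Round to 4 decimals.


Step 1: Evaluate f(x).
f(-0.4061) = 3*(-0.4061)^2 - 10*(-0.4061) + 10 = 14.5558
Step 2: Evaluate g(x).
g(-0.4061) = 1*-0.4061 - 4 = -4.4061
Step 3: Compute Lagrangian.
L = 14.5558 + 7*-4.4061 = -16.2869


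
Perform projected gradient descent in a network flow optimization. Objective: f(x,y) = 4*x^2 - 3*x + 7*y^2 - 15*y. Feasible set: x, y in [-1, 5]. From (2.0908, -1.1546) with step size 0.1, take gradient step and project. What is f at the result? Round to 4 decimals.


Step 1: Compute gradient at (2.0908, -1.1546).
grad_x = 2*4*2.0908 - 3 = 13.7264
grad_y = 2*7*-1.1546 - 15 = -31.1644
Step 2: Gradient step.
x_raw = 2.0908 - 0.1*13.7264 = 0.7182
y_raw = -1.1546 - 0.1*-31.1644 = 1.9618
Step 3: Project onto [-1, 5].
x_proj = clip(0.7182) = 0.7182
y_proj = clip(1.9618) = 1.9618
Step 4: Evaluate f.
f(0.7182, 1.9618) = -2.5774


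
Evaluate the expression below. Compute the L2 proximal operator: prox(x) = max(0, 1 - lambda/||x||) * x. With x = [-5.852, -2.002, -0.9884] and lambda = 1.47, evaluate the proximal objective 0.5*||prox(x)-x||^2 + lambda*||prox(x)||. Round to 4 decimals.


Step 1: Compute ||x||.
||x|| = 6.2635
Step 2: Compute scaling factor.
scale = max(0, 1 - 1.47/6.2635) = 0.7653
Step 3: prox(x) = [-4.4786, -1.5321, -0.7564]
||prox(x)|| = 4.7935
Step 4: Proximal objective.
0.5*||prox-x||^2 = 1.0805
lambda*||prox|| = 7.0464
Total = 8.1268


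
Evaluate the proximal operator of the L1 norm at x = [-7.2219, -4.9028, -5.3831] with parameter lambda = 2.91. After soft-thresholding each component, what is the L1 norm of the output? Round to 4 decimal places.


Soft-thresholding with lambda = 2.91:
prox(-7.2219) = sign(-7.2219)*max(|-7.2219| - 2.91, 0) = -4.3119
prox(-4.9028) = sign(-4.9028)*max(|-4.9028| - 2.91, 0) = -1.9928
prox(-5.3831) = sign(-5.3831)*max(|-5.3831| - 2.91, 0) = -2.4731
prox(x) = [-4.3119, -1.9928, -2.4731]
||prox(x)||_1 = 4.3119 + 1.9928 + 2.4731 = 8.7778


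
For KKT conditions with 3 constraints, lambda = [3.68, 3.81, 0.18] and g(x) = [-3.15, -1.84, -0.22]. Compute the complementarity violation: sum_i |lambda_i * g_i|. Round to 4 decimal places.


KKT complementary slackness check:
lambda_1 * g_1 = 3.68 * -3.15 = -11.592
lambda_2 * g_2 = 3.81 * -1.84 = -7.0104
lambda_3 * g_3 = 0.18 * -0.22 = -0.0396
Total violation = 11.592 + 7.0104 + 0.0396 = 18.642


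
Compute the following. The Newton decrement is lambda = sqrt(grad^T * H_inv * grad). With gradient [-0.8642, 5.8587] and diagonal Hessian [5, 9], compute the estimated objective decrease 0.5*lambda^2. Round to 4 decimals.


Step 1: H is diagonal, so H^(-1) * g = [-0.1728, 0.651].
Step 2: g^T H^(-1) g = sum_i g_i^2 / H_ii
  = (-0.8642)^2/5 + (5.8587)^2/9
  = 0.1494 + 3.8138 = 3.9632
Step 3: Objective decrease = 0.5 * g^T H^(-1) g = 1.9816


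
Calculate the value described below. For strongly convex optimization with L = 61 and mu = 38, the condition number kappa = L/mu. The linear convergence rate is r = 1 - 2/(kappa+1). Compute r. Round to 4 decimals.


Step 1: Compute the condition number.
kappa = L/mu = 61/38 = 1.6053
Step 2: Compute the convergence rate.
r = 1 - 2/(kappa + 1) = 1 - 2*mu/(L + mu) = (L - mu)/(L + mu) = 23/99 = 0.2323


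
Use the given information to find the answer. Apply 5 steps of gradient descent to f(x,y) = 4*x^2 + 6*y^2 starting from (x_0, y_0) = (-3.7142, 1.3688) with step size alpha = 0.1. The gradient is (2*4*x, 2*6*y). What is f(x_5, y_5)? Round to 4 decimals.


Gradient descent on f(x,y) = 4*x^2 + 6*y^2.
Starting point: (-3.7142, 1.3688), alpha = 0.1
Step 1: grad_x = 2*4*-3.7142 = -29.7136, grad_y = 2*6*1.3688 = 16.4256
  x_1 = -3.7142 - 0.1*-29.7136 = -0.7428
  y_1 = 1.3688 - 0.1*16.4256 = -0.2738
Step 2: grad_x = 2*4*-0.7428 = -5.9427, grad_y = 2*6*-0.2738 = -3.2851
  x_2 = -0.7428 - 0.1*-5.9427 = -0.1486
  y_2 = -0.2738 - 0.1*-3.2851 = 0.0548
Step 3: grad_x = 2*4*-0.1486 = -1.1885, grad_y = 2*6*0.0548 = 0.657
  x_3 = -0.1486 - 0.1*-1.1885 = -0.0297
  y_3 = 0.0548 - 0.1*0.657 = -0.011
Step 4: grad_x = 2*4*-0.0297 = -0.2377, grad_y = 2*6*-0.011 = -0.1314
  x_4 = -0.0297 - 0.1*-0.2377 = -0.0059
  y_4 = -0.011 - 0.1*-0.1314 = 0.0022
Step 5: grad_x = 2*4*-0.0059 = -0.0475, grad_y = 2*6*0.0022 = 0.0263
  x_5 = -0.0059 - 0.1*-0.0475 = -0.0012
  y_5 = 0.0022 - 0.1*0.0263 = -0.0004
f(-0.0012, -0.0004) = 4*(-0.0012)^2 + 6*(-0.0004)^2 = 0.0


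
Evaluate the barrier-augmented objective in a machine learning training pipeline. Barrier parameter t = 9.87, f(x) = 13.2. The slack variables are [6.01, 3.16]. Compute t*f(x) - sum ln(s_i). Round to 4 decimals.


Step 1: Compute log-barrier.
ln values: [1.7934, 1.1506]
phi = -(1.7934 + 1.1506) = -2.944
Step 2: Compute augmented objective.
t*f(x) = 9.87*13.2 = 130.284
Total = 130.284 - 2.944 = 127.34
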